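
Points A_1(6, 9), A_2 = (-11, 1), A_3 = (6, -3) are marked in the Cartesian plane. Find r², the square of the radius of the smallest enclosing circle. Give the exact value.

Side lengths²: A_1A_2² = 353, A_1A_3² = 144, A_2A_3² = 305.
Since A_1A_2² = 353 < 305 + 144 = 449, the triangle is acute, so the smallest enclosing circle is the circumcircle.
Circumcentre = (-53/34, 3), r² = 107665/1156.

107665/1156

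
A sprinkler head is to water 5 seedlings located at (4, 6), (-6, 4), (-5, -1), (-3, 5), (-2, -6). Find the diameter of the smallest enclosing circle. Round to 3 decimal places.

A smallest enclosing disk is always determined by at most three of the input points on its boundary.
The minimum enclosing circle is determined by three boundary points: (4, 6), (-6, 4), (-2, -6).
Their circumcentre is (-1/9, 5/9) with r² = 3770/81.
The farthest remaining point (-3, 5) is at distance² 2276/81 ≤ 3770/81.
Diameter = 2r = 2√(3770/81) ≈ 13.645.

13.645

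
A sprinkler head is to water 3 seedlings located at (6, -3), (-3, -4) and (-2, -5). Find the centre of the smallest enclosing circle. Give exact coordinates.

Call the three points A, B, C in the order given.
Side lengths²: AB² = 82, AC² = 68, BC² = 2.
Since AB² = 82 ≥ 68 + 2 = 70, the angle opposite AB is not acute, so the smallest enclosing circle has AB as diameter.
Centre = midpoint of AB = (1.5, -3.5), r² = 82/4 = 20.5.
Centre = (1.5, -3.5).

(1.5, -3.5)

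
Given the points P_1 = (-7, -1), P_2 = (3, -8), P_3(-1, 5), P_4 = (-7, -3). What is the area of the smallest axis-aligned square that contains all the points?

169

The bounding box has width 10 and height 13.
An axis-aligned square enclosing the set must have side ≥ max(width, height).
So the minimum side is max(10, 13) = 13.
Area = 13² = 169.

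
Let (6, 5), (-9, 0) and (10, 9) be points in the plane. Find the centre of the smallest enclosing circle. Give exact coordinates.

(0.5, 4.5)

Call the three points A, B, C in the order given.
Side lengths²: AB² = 250, AC² = 32, BC² = 442.
Since BC² = 442 ≥ 250 + 32 = 282, the angle opposite BC is not acute, so the smallest enclosing circle has BC as diameter.
Centre = midpoint of BC = (0.5, 4.5), r² = 442/4 = 110.5.
Centre = (0.5, 4.5).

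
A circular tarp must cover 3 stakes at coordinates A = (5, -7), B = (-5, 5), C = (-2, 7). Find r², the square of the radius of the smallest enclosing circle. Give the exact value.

61.953125

Side lengths²: AB² = 244, AC² = 245, BC² = 13.
Since AC² = 245 < 244 + 13 = 257, the triangle is acute, so the smallest enclosing circle is the circumcircle.
Circumcentre = (0.75, -0.375), r² = 61.953125.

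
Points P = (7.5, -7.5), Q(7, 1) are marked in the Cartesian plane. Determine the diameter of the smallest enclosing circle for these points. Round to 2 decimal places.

The smallest circle enclosing two points has them as diameter endpoints.
Centre = midpoint = (7.25, -3.25); r² = |PQ|²/4 = 72.5/4 = 18.125.
Diameter = 2r = 2√(18.125) ≈ 8.51.

8.51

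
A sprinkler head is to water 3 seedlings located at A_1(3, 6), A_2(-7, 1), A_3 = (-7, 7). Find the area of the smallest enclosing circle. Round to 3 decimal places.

Side lengths²: A_1A_2² = 125, A_1A_3² = 101, A_2A_3² = 36.
Since A_1A_2² = 125 < 101 + 36 = 137, the triangle is acute, so the smallest enclosing circle is the circumcircle.
Circumcentre = (-2.25, 4), r² = 31.5625.
Area = π·r² = π·31.5625 ≈ 99.157.

99.157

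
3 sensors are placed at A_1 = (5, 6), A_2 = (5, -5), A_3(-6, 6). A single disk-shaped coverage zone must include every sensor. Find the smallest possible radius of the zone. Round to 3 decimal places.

7.778

Side lengths²: A_1A_2² = 121, A_1A_3² = 121, A_2A_3² = 242.
Since A_2A_3² = 242 ≥ 121 + 121 = 242, the angle opposite A_2A_3 is not acute, so the smallest enclosing circle has A_2A_3 as diameter.
Centre = midpoint of A_2A_3 = (-0.5, 0.5), r² = 242/4 = 60.5.
r = √(60.5) ≈ 7.778.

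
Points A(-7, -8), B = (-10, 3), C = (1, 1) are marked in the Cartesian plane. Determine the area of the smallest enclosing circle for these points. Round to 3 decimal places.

Side lengths²: AB² = 130, AC² = 145, BC² = 125.
Since AC² = 145 < 130 + 125 = 255, the triangle is acute, so the smallest enclosing circle is the circumcircle.
Circumcentre = (-237/46, -73/46), r² = 47125/1058.
Area = π·r² = π·47125/1058 ≈ 139.932.

139.932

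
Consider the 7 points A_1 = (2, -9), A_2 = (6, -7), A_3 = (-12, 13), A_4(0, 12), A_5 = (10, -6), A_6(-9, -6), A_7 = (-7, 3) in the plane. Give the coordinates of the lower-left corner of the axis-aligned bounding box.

x-range [-12, 10], y-range [-9, 13].
The lower-left corner is (-12, -9).

(-12, -9)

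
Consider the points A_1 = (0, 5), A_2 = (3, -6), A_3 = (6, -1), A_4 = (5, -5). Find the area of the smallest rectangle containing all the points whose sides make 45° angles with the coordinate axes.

In coordinates u = x + y, v = x − y the rectangle is axis-aligned; the map (x,y)→(u,v) scales areas by 2.
u-values: 5, -3, 5, 0; range = 5 − (-3) = 8.
v-values: -5, 9, 7, 10; range = 10 − (-5) = 15.
Area = (8 × 15) / 2 = 60.

60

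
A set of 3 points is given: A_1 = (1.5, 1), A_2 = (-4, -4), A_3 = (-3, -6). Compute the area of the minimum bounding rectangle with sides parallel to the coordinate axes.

x ranges over [-4, 1.5], width 5.5.
y ranges over [-6, 1], height 7.
Area = 5.5 × 7 = 38.5.

38.5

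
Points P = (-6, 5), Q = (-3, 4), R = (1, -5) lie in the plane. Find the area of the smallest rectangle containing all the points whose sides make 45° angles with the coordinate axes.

In coordinates u = x + y, v = x − y the rectangle is axis-aligned; the map (x,y)→(u,v) scales areas by 2.
u-values: -1, 1, -4; range = 1 − (-4) = 5.
v-values: -11, -7, 6; range = 6 − (-11) = 17.
Area = (5 × 17) / 2 = 42.5.

42.5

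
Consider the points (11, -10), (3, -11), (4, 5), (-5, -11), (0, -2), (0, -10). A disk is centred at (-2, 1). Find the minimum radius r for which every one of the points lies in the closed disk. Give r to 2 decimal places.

The required radius is the distance from (-2, 1) to the farthest point.
Squared distances: 290, 169, 52, 153, 13, 125.
Maximum is 290, attained at (11, -10).
r = √290 ≈ 17.03.

17.03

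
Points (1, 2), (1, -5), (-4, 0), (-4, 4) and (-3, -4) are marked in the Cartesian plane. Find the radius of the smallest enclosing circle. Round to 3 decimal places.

A smallest enclosing disk is always determined by at most three of the input points on its boundary.
The farthest pair is (1, -5)–(-4, 4) with squared distance 106. The circle on this segment as diameter has centre (-1.5, -0.5) and r² = 106/4 = 26.5.
Check (1, 2): distance² to centre = 12.5 ≤ 26.5, so it lies inside.
All remaining points lie in this disk, and no smaller disk contains both endpoints, so this is the minimum enclosing circle.
r = √(26.5) ≈ 5.148.

5.148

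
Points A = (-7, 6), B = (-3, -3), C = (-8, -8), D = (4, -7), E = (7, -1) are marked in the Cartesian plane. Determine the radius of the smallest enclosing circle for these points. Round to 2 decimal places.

The minimum enclosing circle is determined by three boundary points: A, C, E.
Their circumcentre is (-113/58, -81/58) with r² = 134945/1682.
The farthest remaining point D is at distance² 112325/1682 ≤ 134945/1682.
r = √(134945/1682) ≈ 8.96.

8.96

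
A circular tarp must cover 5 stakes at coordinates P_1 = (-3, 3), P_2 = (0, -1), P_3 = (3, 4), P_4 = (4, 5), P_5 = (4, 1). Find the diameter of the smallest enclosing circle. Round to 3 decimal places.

7.720

The minimum enclosing circle is determined by three boundary points: P_1, P_2, P_4.
Their circumcentre is (29/34, 47/17) with r² = 17225/1156.
The farthest remaining point P_5 is at distance² 15049/1156 ≤ 17225/1156.
Diameter = 2r = 2√(17225/1156) ≈ 7.720.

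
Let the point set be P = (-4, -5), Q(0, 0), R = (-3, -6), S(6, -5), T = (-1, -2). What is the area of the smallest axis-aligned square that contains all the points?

100

The bounding box has width 10 and height 6.
An axis-aligned square enclosing the set must have side ≥ max(width, height).
So the minimum side is max(10, 6) = 10.
Area = 10² = 100.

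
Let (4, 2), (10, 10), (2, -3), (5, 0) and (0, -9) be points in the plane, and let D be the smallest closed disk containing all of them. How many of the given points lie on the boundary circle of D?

2

The minimum enclosing circle of a finite set is fixed by two of the points (as a diameter) or three (as a circumcircle).
The farthest pair is (10, 10)–(0, -9) with squared distance 461. The circle on this segment as diameter has centre (5, 0.5) and r² = 461/4 = 115.25.
Check (4, 2): distance² to centre = 3.25 ≤ 115.25, so it lies inside.
All remaining points lie in this disk, and no smaller disk contains both endpoints, so this is the minimum enclosing circle.
The points at distance exactly r from the centre are (10, 10), (0, -9) — 2 points.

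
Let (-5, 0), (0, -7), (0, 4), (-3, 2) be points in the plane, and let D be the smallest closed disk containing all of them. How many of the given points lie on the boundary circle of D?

2

A smallest enclosing disk is always determined by at most three of the input points on its boundary.
The farthest pair is (0, -7)–(0, 4) with squared distance 121. The circle on this segment as diameter has centre (0, -1.5) and r² = 121/4 = 30.25.
Check (-5, 0): distance² to centre = 27.25 ≤ 30.25, so it lies inside.
All remaining points lie in this disk, and no smaller disk contains both endpoints, so this is the minimum enclosing circle.
The points at distance exactly r from the centre are (0, -7), (0, 4) — 2 points.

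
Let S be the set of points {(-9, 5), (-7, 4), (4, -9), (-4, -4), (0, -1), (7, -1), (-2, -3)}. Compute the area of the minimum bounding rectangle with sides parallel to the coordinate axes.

x ranges over [-9, 7], width 16.
y ranges over [-9, 5], height 14.
Area = 16 × 14 = 224.

224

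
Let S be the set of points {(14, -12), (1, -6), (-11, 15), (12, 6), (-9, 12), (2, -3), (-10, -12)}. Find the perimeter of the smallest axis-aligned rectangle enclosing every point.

104

Width = max x − min x = 14 − (-11) = 25.
Height = max y − min y = 15 − (-12) = 27.
Perimeter = 2(25 + 27) = 104.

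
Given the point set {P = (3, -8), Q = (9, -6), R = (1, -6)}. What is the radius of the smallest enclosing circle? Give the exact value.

4

Side lengths²: PQ² = 40, PR² = 8, QR² = 64.
Since QR² = 64 ≥ 40 + 8 = 48, the angle opposite QR is not acute, so the smallest enclosing circle has QR as diameter.
Centre = midpoint of QR = (5, -6), r² = 64/4 = 16.
r = √16 = 4.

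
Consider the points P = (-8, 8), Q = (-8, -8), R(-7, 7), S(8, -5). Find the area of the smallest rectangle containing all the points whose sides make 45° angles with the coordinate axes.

In coordinates u = x + y, v = x − y the rectangle is axis-aligned; the map (x,y)→(u,v) scales areas by 2.
u-values: 0, -16, 0, 3; range = 3 − (-16) = 19.
v-values: -16, 0, -14, 13; range = 13 − (-16) = 29.
Area = (19 × 29) / 2 = 275.5.

275.5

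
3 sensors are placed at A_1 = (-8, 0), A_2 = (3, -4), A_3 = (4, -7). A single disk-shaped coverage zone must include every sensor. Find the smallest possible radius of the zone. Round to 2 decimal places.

Side lengths²: A_1A_2² = 137, A_1A_3² = 193, A_2A_3² = 10.
Since A_1A_3² = 193 ≥ 137 + 10 = 147, the angle opposite A_1A_3 is not acute, so the smallest enclosing circle has A_1A_3 as diameter.
Centre = midpoint of A_1A_3 = (-2, -3.5), r² = 193/4 = 48.25.
r = √(48.25) ≈ 6.95.

6.95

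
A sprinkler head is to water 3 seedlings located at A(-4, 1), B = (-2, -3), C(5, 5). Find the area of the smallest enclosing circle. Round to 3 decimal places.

88.933

Side lengths²: AB² = 20, AC² = 97, BC² = 113.
Since BC² = 113 < 97 + 20 = 117, the triangle is acute, so the smallest enclosing circle is the circumcircle.
Circumcentre = (29/22, 51/44), r² = 54805/1936.
Area = π·r² = π·54805/1936 ≈ 88.933.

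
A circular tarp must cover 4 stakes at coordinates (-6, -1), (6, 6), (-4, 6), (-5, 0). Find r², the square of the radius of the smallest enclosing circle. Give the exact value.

By Welzl's lemma the MEC is supported by two points (diametrically opposite) or three points (on a circumcircle).
The farthest pair is (-6, -1)–(6, 6) with squared distance 193. The circle on this segment as diameter has centre (0, 2.5) and r² = 193/4 = 48.25.
Check (-4, 6): distance² to centre = 28.25 ≤ 48.25, so it lies inside.
All remaining points lie in this disk, and no smaller disk contains both endpoints, so this is the minimum enclosing circle.

48.25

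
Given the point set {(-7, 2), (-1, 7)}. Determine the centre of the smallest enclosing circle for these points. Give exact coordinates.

(-4, 4.5)

The smallest circle enclosing two points has them as diameter endpoints.
Centre = midpoint = (-4, 4.5); r² = |(-7, 2)−(-1, 7)|²/4 = 61/4 = 15.25.
Centre = (-4, 4.5).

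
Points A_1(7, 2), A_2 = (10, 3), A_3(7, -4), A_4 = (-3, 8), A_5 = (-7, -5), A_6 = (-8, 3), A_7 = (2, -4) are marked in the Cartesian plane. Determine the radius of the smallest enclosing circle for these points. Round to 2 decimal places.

9.47

A smallest enclosing disk is always determined by at most three of the input points on its boundary.
The minimum enclosing circle is determined by three boundary points: A_2, A_5, A_6.
Their circumcentre is (1, 0.0625) with r² = 89.62890625.
The farthest remaining point A_4 is at distance² 79.00390625 ≤ 89.62890625.
r = √(89.62890625) ≈ 9.47.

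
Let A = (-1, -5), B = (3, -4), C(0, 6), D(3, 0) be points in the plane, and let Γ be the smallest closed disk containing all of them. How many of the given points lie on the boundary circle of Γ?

3

By Welzl's lemma the MEC is supported by two points (diametrically opposite) or three points (on a circumcircle).
The minimum enclosing circle is determined by three boundary points: A, B, C.
Their circumcentre is (-21/86, 41/86) with r² = 113033/3698.
The farthest remaining point D is at distance² 39761/3698 ≤ 113033/3698.
The points at distance exactly r from the centre are A, B, C — 3 points.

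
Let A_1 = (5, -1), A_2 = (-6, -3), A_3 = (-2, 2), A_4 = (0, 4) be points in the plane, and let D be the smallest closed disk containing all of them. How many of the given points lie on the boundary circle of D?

The minimum enclosing circle is determined by three boundary points: A_1, A_2, A_4.
Their circumcentre is (-15/26, -41/26) with r² = 10625/338.
The farthest remaining point A_3 is at distance² 5009/338 ≤ 10625/338.
The points at distance exactly r from the centre are A_1, A_2, A_4 — 3 points.

3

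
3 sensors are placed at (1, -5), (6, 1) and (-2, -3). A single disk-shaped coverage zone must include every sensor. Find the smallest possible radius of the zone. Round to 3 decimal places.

4.472

Call the three points A, B, C in the order given.
Side lengths²: AB² = 61, AC² = 13, BC² = 80.
Since BC² = 80 ≥ 61 + 13 = 74, the angle opposite BC is not acute, so the smallest enclosing circle has BC as diameter.
Centre = midpoint of BC = (2, -1), r² = 80/4 = 20.
r = √20 ≈ 4.472.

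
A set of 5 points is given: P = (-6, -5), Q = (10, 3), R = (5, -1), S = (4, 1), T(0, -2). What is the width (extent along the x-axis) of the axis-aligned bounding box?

max x = 10, min x = -6, so width = 16.

16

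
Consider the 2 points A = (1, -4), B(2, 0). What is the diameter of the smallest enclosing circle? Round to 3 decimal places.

The smallest circle enclosing two points has them as diameter endpoints.
Centre = midpoint = (1.5, -2); r² = |AB|²/4 = 17/4 = 4.25.
Diameter = 2r = 2√(4.25) ≈ 4.123.

4.123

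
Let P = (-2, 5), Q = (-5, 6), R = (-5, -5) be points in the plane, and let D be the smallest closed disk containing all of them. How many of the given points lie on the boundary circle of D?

2

Side lengths²: PQ² = 10, PR² = 109, QR² = 121.
Since QR² = 121 ≥ 109 + 10 = 119, the angle opposite QR is not acute, so the smallest enclosing circle has QR as diameter.
Centre = midpoint of QR = (-5, 0.5), r² = 121/4 = 30.25.
The points at distance exactly r from the centre are Q, R — 2 points.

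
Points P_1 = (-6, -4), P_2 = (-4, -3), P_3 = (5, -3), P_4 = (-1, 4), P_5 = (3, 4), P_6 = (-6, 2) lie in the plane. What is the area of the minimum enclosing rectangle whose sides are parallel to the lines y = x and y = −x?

136

In coordinates u = x + y, v = x − y the rectangle is axis-aligned; the map (x,y)→(u,v) scales areas by 2.
u-values: -10, -7, 2, 3, 7, -4; range = 7 − (-10) = 17.
v-values: -2, -1, 8, -5, -1, -8; range = 8 − (-8) = 16.
Area = (17 × 16) / 2 = 136.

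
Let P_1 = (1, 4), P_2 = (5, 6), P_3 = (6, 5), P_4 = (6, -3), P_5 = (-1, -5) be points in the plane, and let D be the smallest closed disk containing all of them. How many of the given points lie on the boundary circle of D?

2

By Welzl's lemma the MEC is supported by two points (diametrically opposite) or three points (on a circumcircle).
The farthest pair is P_2–P_5 with squared distance 157. The circle on this segment as diameter has centre (2, 0.5) and r² = 157/4 = 39.25.
Check P_1: distance² to centre = 13.25 ≤ 39.25, so it lies inside.
All remaining points lie in this disk, and no smaller disk contains both endpoints, so this is the minimum enclosing circle.
The points at distance exactly r from the centre are P_2, P_5 — 2 points.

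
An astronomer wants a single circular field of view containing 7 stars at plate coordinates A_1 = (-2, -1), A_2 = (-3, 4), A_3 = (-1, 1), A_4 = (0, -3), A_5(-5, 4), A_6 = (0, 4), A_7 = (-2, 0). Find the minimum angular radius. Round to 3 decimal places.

The farthest pair is A_4–A_5 with squared distance 74. The circle on this segment as diameter has centre (-2.5, 0.5) and r² = 74/4 = 18.5.
Check A_1: distance² to centre = 2.5 ≤ 18.5, so it lies inside.
All remaining points lie in this disk, and no smaller disk contains both endpoints, so this is the minimum enclosing circle.
r = √(18.5) ≈ 4.301.

4.301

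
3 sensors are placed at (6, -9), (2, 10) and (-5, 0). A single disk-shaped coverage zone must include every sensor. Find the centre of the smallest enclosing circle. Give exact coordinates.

(4, 0.5)

Call the three points A, B, C in the order given.
Side lengths²: AB² = 377, AC² = 202, BC² = 149.
Since AB² = 377 ≥ 202 + 149 = 351, the angle opposite AB is not acute, so the smallest enclosing circle has AB as diameter.
Centre = midpoint of AB = (4, 0.5), r² = 377/4 = 94.25.
Centre = (4, 0.5).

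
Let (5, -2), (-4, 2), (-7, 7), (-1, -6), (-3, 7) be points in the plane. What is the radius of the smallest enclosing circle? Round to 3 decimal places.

7.592

By Welzl's lemma the MEC is supported by two points (diametrically opposite) or three points (on a circumcircle).
The minimum enclosing circle is determined by three boundary points: (5, -2), (-7, 7), (-1, -6).
Their circumcentre is (-29/17, 53/34) with r² = 66625/1156.
The farthest remaining point (-3, 7) is at distance² 36161/1156 ≤ 66625/1156.
r = √(66625/1156) ≈ 7.592.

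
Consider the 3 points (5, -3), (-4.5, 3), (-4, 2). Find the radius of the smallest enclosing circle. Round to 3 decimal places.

Call the three points A, B, C in the order given.
Side lengths²: AB² = 126.25, AC² = 106, BC² = 1.25.
Since AB² = 126.25 ≥ 106 + 1.25 = 107.25, the angle opposite AB is not acute, so the smallest enclosing circle has AB as diameter.
Centre = midpoint of AB = (0.25, 0), r² = 126.25/4 = 31.5625.
r = √(31.5625) ≈ 5.618.

5.618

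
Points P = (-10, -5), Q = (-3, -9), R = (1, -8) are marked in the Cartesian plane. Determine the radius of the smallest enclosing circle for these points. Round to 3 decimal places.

Side lengths²: PQ² = 65, PR² = 130, QR² = 17.
Since PR² = 130 ≥ 65 + 17 = 82, the angle opposite PR is not acute, so the smallest enclosing circle has PR as diameter.
Centre = midpoint of PR = (-4.5, -6.5), r² = 130/4 = 32.5.
r = √(32.5) ≈ 5.701.

5.701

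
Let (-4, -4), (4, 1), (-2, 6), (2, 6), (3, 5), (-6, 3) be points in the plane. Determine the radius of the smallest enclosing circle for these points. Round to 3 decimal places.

5.831

The minimum enclosing circle of a finite set is fixed by two of the points (as a diameter) or three (as a circumcircle).
The farthest pair is (-4, -4)–(2, 6) with squared distance 136. The circle on this segment as diameter has centre (-1, 1) and r² = 136/4 = 34.
Check (4, 1): distance² to centre = 25 ≤ 34, so it lies inside.
All remaining points lie in this disk, and no smaller disk contains both endpoints, so this is the minimum enclosing circle.
r = √34 ≈ 5.831.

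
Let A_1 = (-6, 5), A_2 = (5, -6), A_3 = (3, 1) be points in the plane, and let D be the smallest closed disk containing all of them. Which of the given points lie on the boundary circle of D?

A_1, A_2

Side lengths²: A_1A_2² = 242, A_1A_3² = 97, A_2A_3² = 53.
Since A_1A_2² = 242 ≥ 97 + 53 = 150, the angle opposite A_1A_2 is not acute, so the smallest enclosing circle has A_1A_2 as diameter.
Centre = midpoint of A_1A_2 = (-0.5, -0.5), r² = 242/4 = 60.5.
The points at distance exactly r from the centre are A_1, A_2 — 2 points.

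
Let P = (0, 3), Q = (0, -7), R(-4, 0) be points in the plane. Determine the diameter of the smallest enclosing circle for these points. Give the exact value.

10

Side lengths²: PQ² = 100, PR² = 25, QR² = 65.
Since PQ² = 100 ≥ 65 + 25 = 90, the angle opposite PQ is not acute, so the smallest enclosing circle has PQ as diameter.
Centre = midpoint of PQ = (0, -2), r² = 100/4 = 25.
Diameter = 2r = 2√25 = 10.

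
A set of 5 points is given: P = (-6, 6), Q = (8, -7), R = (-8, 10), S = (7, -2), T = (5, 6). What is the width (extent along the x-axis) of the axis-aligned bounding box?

max x = 8, min x = -8, so width = 16.

16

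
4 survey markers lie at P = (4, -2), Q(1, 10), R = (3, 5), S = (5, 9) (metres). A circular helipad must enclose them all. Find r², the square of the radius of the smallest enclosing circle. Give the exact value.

A smallest enclosing disk is always determined by at most three of the input points on its boundary.
The farthest pair is P–Q with squared distance 153. The circle on this segment as diameter has centre (2.5, 4) and r² = 153/4 = 38.25.
Check R: distance² to centre = 1.25 ≤ 38.25, so it lies inside.
All remaining points lie in this disk, and no smaller disk contains both endpoints, so this is the minimum enclosing circle.

38.25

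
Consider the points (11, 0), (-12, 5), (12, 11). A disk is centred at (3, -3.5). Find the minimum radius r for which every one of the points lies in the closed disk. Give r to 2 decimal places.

The required radius is the distance from (3, -3.5) to the farthest point.
Squared distances: 76.25, 297.25, 291.25.
Maximum is 297.25, attained at (-12, 5).
r = √(297.25) ≈ 17.24.

17.24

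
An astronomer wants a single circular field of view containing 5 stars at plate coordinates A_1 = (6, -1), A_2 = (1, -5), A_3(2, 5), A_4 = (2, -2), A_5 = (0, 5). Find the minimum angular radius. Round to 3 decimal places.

5.056

By Welzl's lemma the MEC is supported by two points (diametrically opposite) or three points (on a circumcircle).
The minimum enclosing circle is determined by three boundary points: A_1, A_2, A_5.
Their circumcentre is (19/18, 1/18) with r² = 4141/162.
The farthest remaining point A_3 is at distance² 4105/162 ≤ 4141/162.
r = √(4141/162) ≈ 5.056.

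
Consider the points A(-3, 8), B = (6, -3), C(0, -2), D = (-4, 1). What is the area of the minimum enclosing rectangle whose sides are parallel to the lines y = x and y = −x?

In coordinates u = x + y, v = x − y the rectangle is axis-aligned; the map (x,y)→(u,v) scales areas by 2.
u-values: 5, 3, -2, -3; range = 5 − (-3) = 8.
v-values: -11, 9, 2, -5; range = 9 − (-11) = 20.
Area = (8 × 20) / 2 = 80.

80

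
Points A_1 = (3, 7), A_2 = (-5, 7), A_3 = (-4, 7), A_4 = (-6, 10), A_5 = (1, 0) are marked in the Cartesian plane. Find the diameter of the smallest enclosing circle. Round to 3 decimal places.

12.207

The minimum enclosing circle of a finite set is fixed by two of the points (as a diameter) or three (as a circumcircle).
The farthest pair is A_4–A_5 with squared distance 149. The circle on this segment as diameter has centre (-2.5, 5) and r² = 149/4 = 37.25.
Check A_1: distance² to centre = 34.25 ≤ 37.25, so it lies inside.
All remaining points lie in this disk, and no smaller disk contains both endpoints, so this is the minimum enclosing circle.
Diameter = 2r = 2√(37.25) ≈ 12.207.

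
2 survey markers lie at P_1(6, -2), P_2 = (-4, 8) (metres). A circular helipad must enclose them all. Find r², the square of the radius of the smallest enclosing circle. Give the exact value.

The smallest circle enclosing two points has them as diameter endpoints.
Centre = midpoint = (1, 3); r² = |P_1P_2|²/4 = 200/4 = 50.

50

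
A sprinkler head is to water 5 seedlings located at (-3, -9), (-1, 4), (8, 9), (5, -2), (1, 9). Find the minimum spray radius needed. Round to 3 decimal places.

The minimum enclosing circle of a finite set is fixed by two of the points (as a diameter) or three (as a circumcircle).
The farthest pair is (-3, -9)–(8, 9) with squared distance 445. The circle on this segment as diameter has centre (2.5, 0) and r² = 445/4 = 111.25.
Check (-1, 4): distance² to centre = 28.25 ≤ 111.25, so it lies inside.
All remaining points lie in this disk, and no smaller disk contains both endpoints, so this is the minimum enclosing circle.
r = √(111.25) ≈ 10.548.

10.548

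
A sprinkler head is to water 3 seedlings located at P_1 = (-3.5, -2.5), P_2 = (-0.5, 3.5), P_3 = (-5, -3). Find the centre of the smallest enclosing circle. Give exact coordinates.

Side lengths²: P_1P_2² = 45, P_1P_3² = 2.5, P_2P_3² = 62.5.
Since P_2P_3² = 62.5 ≥ 45 + 2.5 = 47.5, the angle opposite P_2P_3 is not acute, so the smallest enclosing circle has P_2P_3 as diameter.
Centre = midpoint of P_2P_3 = (-2.75, 0.25), r² = 62.5/4 = 15.625.
Centre = (-2.75, 0.25).

(-2.75, 0.25)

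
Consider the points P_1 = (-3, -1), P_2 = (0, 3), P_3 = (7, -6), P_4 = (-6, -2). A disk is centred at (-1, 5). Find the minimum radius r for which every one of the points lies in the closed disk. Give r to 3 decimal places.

13.601

The required radius is the distance from (-1, 5) to the farthest point.
Squared distances: 40, 5, 185, 74.
Maximum is 185, attained at P_3.
r = √185 ≈ 13.601.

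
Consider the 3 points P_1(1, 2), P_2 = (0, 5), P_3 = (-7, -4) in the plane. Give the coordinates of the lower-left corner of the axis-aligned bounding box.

(-7, -4)

x-range [-7, 1], y-range [-4, 5].
The lower-left corner is (-7, -4).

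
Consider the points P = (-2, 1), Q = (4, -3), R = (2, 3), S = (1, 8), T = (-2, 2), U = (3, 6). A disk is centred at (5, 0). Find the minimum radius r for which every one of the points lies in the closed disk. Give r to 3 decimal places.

The required radius is the distance from (5, 0) to the farthest point.
Squared distances: 50, 10, 18, 80, 53, 40.
Maximum is 80, attained at S.
r = √80 ≈ 8.944.

8.944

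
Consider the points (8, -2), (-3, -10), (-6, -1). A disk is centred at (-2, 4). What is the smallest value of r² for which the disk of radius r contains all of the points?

197

The required radius is the distance from (-2, 4) to the farthest point.
Squared distances: 136, 197, 41.
Maximum is 197, attained at (-3, -10).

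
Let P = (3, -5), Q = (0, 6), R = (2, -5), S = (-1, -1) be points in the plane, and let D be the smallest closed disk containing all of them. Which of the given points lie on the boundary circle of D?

P, Q

The farthest pair is P–Q with squared distance 130. The circle on this segment as diameter has centre (1.5, 0.5) and r² = 130/4 = 32.5.
Check R: distance² to centre = 30.5 ≤ 32.5, so it lies inside.
All remaining points lie in this disk, and no smaller disk contains both endpoints, so this is the minimum enclosing circle.
The points at distance exactly r from the centre are P, Q — 2 points.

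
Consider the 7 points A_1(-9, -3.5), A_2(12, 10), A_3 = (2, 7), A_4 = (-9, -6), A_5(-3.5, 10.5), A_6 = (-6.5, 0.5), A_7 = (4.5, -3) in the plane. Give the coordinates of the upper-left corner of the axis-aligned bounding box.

x-range [-9, 12], y-range [-6, 10.5].
The upper-left corner is (-9, 10.5).

(-9, 10.5)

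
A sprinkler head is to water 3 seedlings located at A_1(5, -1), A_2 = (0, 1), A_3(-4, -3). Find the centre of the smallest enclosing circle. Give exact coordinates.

(0.5, -2)

Side lengths²: A_1A_2² = 29, A_1A_3² = 85, A_2A_3² = 32.
Since A_1A_3² = 85 ≥ 32 + 29 = 61, the angle opposite A_1A_3 is not acute, so the smallest enclosing circle has A_1A_3 as diameter.
Centre = midpoint of A_1A_3 = (0.5, -2), r² = 85/4 = 21.25.
Centre = (0.5, -2).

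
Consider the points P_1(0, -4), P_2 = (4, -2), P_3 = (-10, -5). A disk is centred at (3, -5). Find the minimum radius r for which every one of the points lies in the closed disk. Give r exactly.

13

The required radius is the distance from (3, -5) to the farthest point.
Squared distances: 10, 10, 169.
Maximum is 169, attained at P_3.
r = √169 = 13.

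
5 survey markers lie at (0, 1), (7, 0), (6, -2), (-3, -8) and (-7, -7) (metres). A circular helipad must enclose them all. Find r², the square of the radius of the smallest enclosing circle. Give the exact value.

The farthest pair is (7, 0)–(-7, -7) with squared distance 245. The circle on this segment as diameter has centre (0, -3.5) and r² = 245/4 = 61.25.
Check (0, 1): distance² to centre = 20.25 ≤ 61.25, so it lies inside.
All remaining points lie in this disk, and no smaller disk contains both endpoints, so this is the minimum enclosing circle.

61.25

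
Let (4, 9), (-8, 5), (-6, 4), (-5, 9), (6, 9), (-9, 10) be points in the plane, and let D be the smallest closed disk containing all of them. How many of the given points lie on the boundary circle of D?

The minimum enclosing circle is determined by three boundary points: (-8, 5), (6, 9), (-9, 10).
Their circumcentre is (-57/37, 329/37) with r² = 77857/1369.
The farthest remaining point (-6, 4) is at distance² 59986/1369 ≤ 77857/1369.
The points at distance exactly r from the centre are (-8, 5), (6, 9), (-9, 10) — 3 points.

3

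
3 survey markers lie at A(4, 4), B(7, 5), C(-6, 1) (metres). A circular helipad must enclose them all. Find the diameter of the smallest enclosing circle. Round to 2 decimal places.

Side lengths²: AB² = 10, AC² = 109, BC² = 185.
Since BC² = 185 ≥ 109 + 10 = 119, the angle opposite BC is not acute, so the smallest enclosing circle has BC as diameter.
Centre = midpoint of BC = (0.5, 3), r² = 185/4 = 46.25.
Diameter = 2r = 2√(46.25) ≈ 13.60.

13.60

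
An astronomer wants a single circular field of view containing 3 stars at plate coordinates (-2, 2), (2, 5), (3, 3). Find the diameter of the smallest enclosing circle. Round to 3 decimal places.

Call the three points A, B, C in the order given.
Side lengths²: AB² = 25, AC² = 26, BC² = 5.
Since AC² = 26 < 25 + 5 = 30, the triangle is acute, so the smallest enclosing circle is the circumcircle.
Circumcentre = (9/22, 65/22), r² = 1625/242.
Diameter = 2r = 2√(1625/242) ≈ 5.183.

5.183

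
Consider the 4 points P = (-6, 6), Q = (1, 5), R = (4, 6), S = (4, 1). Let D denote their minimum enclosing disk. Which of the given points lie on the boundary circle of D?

A smallest enclosing disk is always determined by at most three of the input points on its boundary.
The farthest pair is P–S with squared distance 125. The circle on this segment as diameter has centre (-1, 3.5) and r² = 125/4 = 31.25.
Check Q: distance² to centre = 6.25 ≤ 31.25, so it lies inside.
All remaining points lie in this disk, and no smaller disk contains both endpoints, so this is the minimum enclosing circle.
The points at distance exactly r from the centre are P, R, S — 3 points.

P, R, S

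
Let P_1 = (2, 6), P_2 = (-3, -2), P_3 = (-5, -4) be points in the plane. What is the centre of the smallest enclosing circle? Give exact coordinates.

(-1.5, 1)

Side lengths²: P_1P_2² = 89, P_1P_3² = 149, P_2P_3² = 8.
Since P_1P_3² = 149 ≥ 89 + 8 = 97, the angle opposite P_1P_3 is not acute, so the smallest enclosing circle has P_1P_3 as diameter.
Centre = midpoint of P_1P_3 = (-1.5, 1), r² = 149/4 = 37.25.
Centre = (-1.5, 1).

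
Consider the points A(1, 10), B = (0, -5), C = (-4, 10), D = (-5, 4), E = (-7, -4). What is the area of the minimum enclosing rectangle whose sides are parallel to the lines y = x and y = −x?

209

In coordinates u = x + y, v = x − y the rectangle is axis-aligned; the map (x,y)→(u,v) scales areas by 2.
u-values: 11, -5, 6, -1, -11; range = 11 − (-11) = 22.
v-values: -9, 5, -14, -9, -3; range = 5 − (-14) = 19.
Area = (22 × 19) / 2 = 209.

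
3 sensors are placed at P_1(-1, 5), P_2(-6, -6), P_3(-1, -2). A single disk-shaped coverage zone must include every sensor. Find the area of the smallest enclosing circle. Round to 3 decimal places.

Side lengths²: P_1P_2² = 146, P_1P_3² = 49, P_2P_3² = 41.
Since P_1P_2² = 146 ≥ 49 + 41 = 90, the angle opposite P_1P_2 is not acute, so the smallest enclosing circle has P_1P_2 as diameter.
Centre = midpoint of P_1P_2 = (-3.5, -0.5), r² = 146/4 = 36.5.
Area = π·r² = π·36.5 ≈ 114.668.

114.668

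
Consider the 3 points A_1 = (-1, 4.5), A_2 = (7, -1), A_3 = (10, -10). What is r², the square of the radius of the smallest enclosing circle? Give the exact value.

Side lengths²: A_1A_2² = 94.25, A_1A_3² = 331.25, A_2A_3² = 90.
Since A_1A_3² = 331.25 ≥ 94.25 + 90 = 184.25, the angle opposite A_1A_3 is not acute, so the smallest enclosing circle has A_1A_3 as diameter.
Centre = midpoint of A_1A_3 = (4.5, -2.75), r² = 331.25/4 = 82.8125.

82.8125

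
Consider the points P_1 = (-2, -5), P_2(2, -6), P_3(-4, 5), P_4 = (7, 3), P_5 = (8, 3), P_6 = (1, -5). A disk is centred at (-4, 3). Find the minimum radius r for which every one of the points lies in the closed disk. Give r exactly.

The required radius is the distance from (-4, 3) to the farthest point.
Squared distances: 68, 117, 4, 121, 144, 89.
Maximum is 144, attained at P_5.
r = √144 = 12.

12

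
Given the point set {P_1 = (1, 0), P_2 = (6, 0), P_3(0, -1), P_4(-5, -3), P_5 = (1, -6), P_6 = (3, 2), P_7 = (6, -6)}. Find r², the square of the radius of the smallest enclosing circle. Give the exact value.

4225/121

The minimum enclosing circle of a finite set is fixed by two of the points (as a diameter) or three (as a circumcircle).
The minimum enclosing circle is determined by three boundary points: P_2, P_4, P_7.
Their circumcentre is (10/11, -3) with r² = 4225/121.
The farthest remaining point P_6 is at distance² 3554/121 ≤ 4225/121.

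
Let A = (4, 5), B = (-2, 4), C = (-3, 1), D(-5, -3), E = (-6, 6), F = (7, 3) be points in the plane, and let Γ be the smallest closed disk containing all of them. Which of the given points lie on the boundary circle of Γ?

A smallest enclosing disk is always determined by at most three of the input points on its boundary.
The minimum enclosing circle is determined by three boundary points: D, E, F.
Their circumcentre is (-1/19, 40/19) with r² = 18245/361.
The farthest remaining point A is at distance² 8954/361 ≤ 18245/361.
The points at distance exactly r from the centre are D, E, F — 3 points.

D, E, F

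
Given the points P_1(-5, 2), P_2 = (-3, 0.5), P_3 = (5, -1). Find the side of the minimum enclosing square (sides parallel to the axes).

The bounding box has width 10 and height 3.
An axis-aligned square enclosing the set must have side ≥ max(width, height).
So the minimum side is max(10, 3) = 10.

10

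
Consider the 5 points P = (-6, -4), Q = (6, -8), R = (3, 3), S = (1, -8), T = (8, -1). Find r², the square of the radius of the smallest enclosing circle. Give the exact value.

54325/1058

By Welzl's lemma the MEC is supported by two points (diametrically opposite) or three points (on a circumcircle).
The minimum enclosing circle is determined by three boundary points: P, Q, T.
Their circumcentre is (49/46, -129/46) with r² = 54325/1058.
The farthest remaining point R is at distance² 39605/1058 ≤ 54325/1058.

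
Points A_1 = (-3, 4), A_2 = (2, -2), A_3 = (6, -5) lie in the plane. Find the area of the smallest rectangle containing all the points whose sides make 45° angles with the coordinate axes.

In coordinates u = x + y, v = x − y the rectangle is axis-aligned; the map (x,y)→(u,v) scales areas by 2.
u-values: 1, 0, 1; range = 1 − 0 = 1.
v-values: -7, 4, 11; range = 11 − (-7) = 18.
Area = (1 × 18) / 2 = 9.

9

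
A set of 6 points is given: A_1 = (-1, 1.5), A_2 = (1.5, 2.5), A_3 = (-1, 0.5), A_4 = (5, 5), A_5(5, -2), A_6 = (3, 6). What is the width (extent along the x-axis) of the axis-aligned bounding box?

6

max x = 5, min x = -1, so width = 6.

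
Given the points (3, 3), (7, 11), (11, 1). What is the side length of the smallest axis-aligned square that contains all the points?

The bounding box has width 8 and height 10.
An axis-aligned square enclosing the set must have side ≥ max(width, height).
So the minimum side is max(8, 10) = 10.

10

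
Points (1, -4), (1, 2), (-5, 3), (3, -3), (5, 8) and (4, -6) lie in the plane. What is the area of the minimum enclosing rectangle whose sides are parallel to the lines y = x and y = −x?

144

In coordinates u = x + y, v = x − y the rectangle is axis-aligned; the map (x,y)→(u,v) scales areas by 2.
u-values: -3, 3, -2, 0, 13, -2; range = 13 − (-3) = 16.
v-values: 5, -1, -8, 6, -3, 10; range = 10 − (-8) = 18.
Area = (16 × 18) / 2 = 144.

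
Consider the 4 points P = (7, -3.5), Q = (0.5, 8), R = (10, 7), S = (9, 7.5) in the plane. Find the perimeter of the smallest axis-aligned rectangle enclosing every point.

Width = max x − min x = 10 − 0.5 = 9.5.
Height = max y − min y = 8 − (-3.5) = 11.5.
Perimeter = 2(9.5 + 11.5) = 42.

42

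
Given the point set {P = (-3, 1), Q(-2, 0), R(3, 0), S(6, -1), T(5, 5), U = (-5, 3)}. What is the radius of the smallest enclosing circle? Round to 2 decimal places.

By Welzl's lemma the MEC is supported by two points (diametrically opposite) or three points (on a circumcircle).
The minimum enclosing circle is determined by three boundary points: S, T, U.
Their circumcentre is (35/62, 73/62) with r² = 65897/1922.
The farthest remaining point P is at distance² 24481/1922 ≤ 65897/1922.
r = √(65897/1922) ≈ 5.86.

5.86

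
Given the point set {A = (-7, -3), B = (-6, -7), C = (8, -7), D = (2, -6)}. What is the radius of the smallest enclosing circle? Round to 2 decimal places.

The farthest pair is A–C with squared distance 241. The circle on this segment as diameter has centre (0.5, -5) and r² = 241/4 = 60.25.
Check B: distance² to centre = 46.25 ≤ 60.25, so it lies inside.
All remaining points lie in this disk, and no smaller disk contains both endpoints, so this is the minimum enclosing circle.
r = √(60.25) ≈ 7.76.

7.76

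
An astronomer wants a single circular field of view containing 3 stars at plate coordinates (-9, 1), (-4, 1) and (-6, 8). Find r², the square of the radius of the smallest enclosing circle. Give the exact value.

1537/98

Call the three points A, B, C in the order given.
Side lengths²: AB² = 25, AC² = 58, BC² = 53.
Since AC² = 58 < 53 + 25 = 78, the triangle is acute, so the smallest enclosing circle is the circumcircle.
Circumcentre = (-6.5, 57/14), r² = 1537/98.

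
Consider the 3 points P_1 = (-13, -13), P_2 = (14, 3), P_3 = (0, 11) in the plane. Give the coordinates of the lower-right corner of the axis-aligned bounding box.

(14, -13)

x-range [-13, 14], y-range [-13, 11].
The lower-right corner is (14, -13).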